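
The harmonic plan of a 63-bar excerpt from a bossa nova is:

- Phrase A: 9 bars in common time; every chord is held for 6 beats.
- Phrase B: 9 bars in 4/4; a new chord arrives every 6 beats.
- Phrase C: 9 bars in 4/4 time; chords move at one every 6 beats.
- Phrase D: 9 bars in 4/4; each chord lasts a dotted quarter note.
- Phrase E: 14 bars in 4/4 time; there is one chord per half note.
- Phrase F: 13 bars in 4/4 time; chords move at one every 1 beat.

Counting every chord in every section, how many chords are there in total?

A: 9·4 = 36 beats, 36/6 = 6 chords.
B: 9·4 = 36 beats, 36/6 = 6 chords.
C: 9·4 = 36 beats, 36/6 = 6 chords.
D: 9·4 = 36 beats, 36/1.5 = 24 chords.
E: 14·4 = 56 beats, 56/2 = 28 chords.
F: 13·4 = 52 beats, 52/1 = 52 chords.
Total: 6 + 6 + 6 + 24 + 28 + 52 = 122.

122 chords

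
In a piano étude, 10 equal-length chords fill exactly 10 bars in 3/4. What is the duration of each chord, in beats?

10 bars × 3 beats/bar = 30 beats total.
30 beats ÷ 10 chords = 3 beats per chord.
(That is a dotted half note.)

3 beats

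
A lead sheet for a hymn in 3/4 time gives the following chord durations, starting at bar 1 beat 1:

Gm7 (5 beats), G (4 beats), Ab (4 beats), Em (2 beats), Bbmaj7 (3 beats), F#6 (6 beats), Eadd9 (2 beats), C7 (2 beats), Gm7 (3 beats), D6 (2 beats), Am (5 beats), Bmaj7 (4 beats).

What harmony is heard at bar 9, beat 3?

C7

Beat 3 of bar 9 is beat (9−1)×3 + 3 = 27 overall.
Running totals: Gm7 ends at 5, G ends at 9, Ab ends at 13, Em ends at 15, Bbmaj7 ends at 18, F#6 ends at 24, Eadd9 ends at 26, C7 ends at 28.
Beat 27 falls within C7.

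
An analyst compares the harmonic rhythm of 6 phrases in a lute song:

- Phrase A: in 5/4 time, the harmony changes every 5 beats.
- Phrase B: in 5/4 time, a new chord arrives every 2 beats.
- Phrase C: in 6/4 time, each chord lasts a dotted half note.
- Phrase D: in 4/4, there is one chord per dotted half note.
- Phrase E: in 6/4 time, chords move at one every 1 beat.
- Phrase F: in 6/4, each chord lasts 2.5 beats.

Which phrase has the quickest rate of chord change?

A: 5/5 = 1 chord/bar.
B: 5/2 = 2.5 chords/bar.
C: 6/3 = 2 chords/bar.
D: 4/3 = 4/3 chords/bar.
E: 6/1 = 6 chords/bar.
F: 6/2.5 = 2.4 chords/bar.
Fastest is E at 6 chords/bar.

Phrase E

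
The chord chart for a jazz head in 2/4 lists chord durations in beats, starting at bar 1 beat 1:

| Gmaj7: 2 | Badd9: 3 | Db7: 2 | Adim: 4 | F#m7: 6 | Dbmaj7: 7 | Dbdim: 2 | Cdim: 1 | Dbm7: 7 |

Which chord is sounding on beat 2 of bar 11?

Dbmaj7

Beat 2 of bar 11 is beat (11−1)×2 + 2 = 22 overall.
Running totals: Gmaj7 ends at 2, Badd9 ends at 5, Db7 ends at 7, Adim ends at 11, F#m7 ends at 17, Dbmaj7 ends at 24.
Beat 22 falls within Dbmaj7.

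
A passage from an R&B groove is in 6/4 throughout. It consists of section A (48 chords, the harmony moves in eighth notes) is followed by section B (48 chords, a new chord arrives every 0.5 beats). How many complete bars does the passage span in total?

A: 48 × 0.5 = 24 beats = 4 bars.
B: 48 × 0.5 = 24 beats = 4 bars.
Total: 4 + 4 = 8 bars.

8 bars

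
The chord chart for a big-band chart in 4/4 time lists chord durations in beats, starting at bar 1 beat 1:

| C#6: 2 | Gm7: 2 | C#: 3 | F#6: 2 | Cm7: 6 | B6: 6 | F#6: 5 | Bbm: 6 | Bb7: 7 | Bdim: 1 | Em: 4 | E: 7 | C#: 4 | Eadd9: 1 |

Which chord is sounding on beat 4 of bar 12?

E

Beat 4 of bar 12 is beat (12−1)×4 + 4 = 48 overall.
Running totals: C#6 ends at 2, Gm7 ends at 4, C# ends at 7, F#6 ends at 9, Cm7 ends at 15, B6 ends at 21, F#6 ends at 26, Bbm ends at 32, Bb7 ends at 39, Bdim ends at 40, Em ends at 44, E ends at 51.
Beat 48 falls within E.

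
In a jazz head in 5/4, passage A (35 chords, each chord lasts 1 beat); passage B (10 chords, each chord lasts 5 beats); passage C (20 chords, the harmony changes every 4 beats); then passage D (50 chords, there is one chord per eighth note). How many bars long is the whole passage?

A: 35 × 1 = 35 beats = 7 bars.
B: 10 × 5 = 50 beats = 10 bars.
C: 20 × 4 = 80 beats = 16 bars.
D: 50 × 0.5 = 25 beats = 5 bars.
Total: 7 + 10 + 16 + 5 = 38 bars.

38 bars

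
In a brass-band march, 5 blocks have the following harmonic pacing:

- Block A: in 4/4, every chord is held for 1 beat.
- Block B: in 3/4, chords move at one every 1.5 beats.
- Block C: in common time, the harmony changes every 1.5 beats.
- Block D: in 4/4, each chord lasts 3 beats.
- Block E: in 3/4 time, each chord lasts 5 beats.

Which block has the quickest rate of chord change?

Block A

A: 4 beats/bar ÷ 1 beat/chord = 4 chords/bar.
B: 3 beats/bar ÷ 1.5 beats/chord = 2 chords/bar.
C: 4 beats/bar ÷ 1.5 beats/chord = 8/3 chords/bar.
D: 4 beats/bar ÷ 3 beats/chord = 4/3 chords/bar.
E: 3 beats/bar ÷ 5 beats/chord = 0.6 chords/bar.
Fastest is A at 4 chords/bar.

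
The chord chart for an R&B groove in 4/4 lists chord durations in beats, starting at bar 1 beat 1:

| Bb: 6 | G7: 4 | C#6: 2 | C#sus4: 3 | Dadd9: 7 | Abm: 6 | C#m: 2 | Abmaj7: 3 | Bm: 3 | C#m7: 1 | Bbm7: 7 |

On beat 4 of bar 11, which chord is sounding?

Bbm7

Beat 4 of bar 11 is beat (11−1)×4 + 4 = 44 overall.
Running totals: Bb ends at 6, G7 ends at 10, C#6 ends at 12, C#sus4 ends at 15, Dadd9 ends at 22, Abm ends at 28, C#m ends at 30, Abmaj7 ends at 33, Bm ends at 36, C#m7 ends at 37, Bbm7 ends at 44.
Beat 44 falls within Bbm7.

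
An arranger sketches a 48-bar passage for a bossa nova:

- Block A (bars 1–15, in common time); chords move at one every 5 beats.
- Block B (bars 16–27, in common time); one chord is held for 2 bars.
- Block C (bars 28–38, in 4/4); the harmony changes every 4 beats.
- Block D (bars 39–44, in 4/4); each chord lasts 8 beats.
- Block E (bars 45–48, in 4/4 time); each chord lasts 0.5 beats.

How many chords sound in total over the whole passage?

64 chords

A has 60 beats and chords last 5 each, so 12 chords.
B has 48 beats and chords last 8 each, so 6 chords.
C has 44 beats and chords last 4 each, so 11 chords.
D has 24 beats and chords last 8 each, so 3 chords.
E has 16 beats and chords last 0.5 each, so 32 chords.
Total: 12 + 6 + 11 + 3 + 32 = 64.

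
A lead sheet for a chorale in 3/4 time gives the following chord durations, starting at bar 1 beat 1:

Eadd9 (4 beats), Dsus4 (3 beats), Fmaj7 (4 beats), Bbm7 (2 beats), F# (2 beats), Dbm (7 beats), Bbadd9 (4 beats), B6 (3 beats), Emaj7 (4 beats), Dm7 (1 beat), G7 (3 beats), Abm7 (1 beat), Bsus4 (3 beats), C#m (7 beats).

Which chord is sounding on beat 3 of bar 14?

C#m

Beat 3 of bar 14 is beat (14−1)×3 + 3 = 42 overall.
Running totals: Eadd9 ends at 4, Dsus4 ends at 7, Fmaj7 ends at 11, Bbm7 ends at 13, F# ends at 15, Dbm ends at 22, Bbadd9 ends at 26, B6 ends at 29, Emaj7 ends at 33, Dm7 ends at 34, G7 ends at 37, Abm7 ends at 38, Bsus4 ends at 41, C#m ends at 48.
Beat 42 falls within C#m.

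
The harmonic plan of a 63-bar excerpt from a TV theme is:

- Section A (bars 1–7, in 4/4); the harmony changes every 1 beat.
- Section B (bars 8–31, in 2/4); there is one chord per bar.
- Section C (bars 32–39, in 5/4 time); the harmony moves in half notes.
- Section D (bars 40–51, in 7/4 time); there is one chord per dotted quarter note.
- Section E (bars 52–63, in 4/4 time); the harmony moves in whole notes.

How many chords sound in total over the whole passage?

A: 7·4 = 28 beats, 28/1 = 28 chords.
B: 24·2 = 48 beats, 48/2 = 24 chords.
C: 8·5 = 40 beats, 40/2 = 20 chords.
D: 12·7 = 84 beats, 84/1.5 = 56 chords.
E: 12·4 = 48 beats, 48/4 = 12 chords.
Total: 28 + 24 + 20 + 56 + 12 = 140.

140 chords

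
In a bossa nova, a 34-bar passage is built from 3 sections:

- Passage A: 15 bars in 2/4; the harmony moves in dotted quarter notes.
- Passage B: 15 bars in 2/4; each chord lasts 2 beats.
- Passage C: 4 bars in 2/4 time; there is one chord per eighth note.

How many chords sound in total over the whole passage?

51 chords

A: 15·2 = 30 beats, 30/1.5 = 20 chords.
B: 15·2 = 30 beats, 30/2 = 15 chords.
C: 4·2 = 8 beats, 8/0.5 = 16 chords.
Total: 20 + 15 + 16 = 51.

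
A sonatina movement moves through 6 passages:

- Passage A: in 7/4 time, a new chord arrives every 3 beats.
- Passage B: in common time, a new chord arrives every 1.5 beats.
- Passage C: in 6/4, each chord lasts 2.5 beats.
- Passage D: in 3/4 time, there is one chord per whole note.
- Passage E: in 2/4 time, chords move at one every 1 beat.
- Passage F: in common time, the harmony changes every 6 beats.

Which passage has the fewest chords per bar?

A: 7 beats/bar ÷ 3 beats/chord = 7/3 chords/bar.
B: 4 beats/bar ÷ 1.5 beats/chord = 8/3 chords/bar.
C: 6 beats/bar ÷ 2.5 beats/chord = 2.4 chords/bar.
D: 3 beats/bar ÷ 4 beats/chord = 0.75 chords/bar.
E: 2 beats/bar ÷ 1 beat/chord = 2 chords/bar.
F: 4 beats/bar ÷ 6 beats/chord = 2/3 chords/bar.
Slowest is F at 2/3 chords/bar.

Passage F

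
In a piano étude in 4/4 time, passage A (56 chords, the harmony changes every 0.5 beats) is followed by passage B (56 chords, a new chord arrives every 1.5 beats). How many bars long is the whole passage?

A: 56 × 0.5 = 28 beats = 7 bars.
B: 56 × 1.5 = 84 beats = 21 bars.
Total: 7 + 21 = 28 bars.

28 bars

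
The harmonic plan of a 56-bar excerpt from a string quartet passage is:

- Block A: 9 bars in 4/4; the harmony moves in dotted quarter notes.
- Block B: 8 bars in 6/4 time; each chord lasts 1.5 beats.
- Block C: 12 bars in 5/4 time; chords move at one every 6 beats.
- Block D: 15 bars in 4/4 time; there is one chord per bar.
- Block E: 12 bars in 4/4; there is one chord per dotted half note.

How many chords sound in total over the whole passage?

A: 9·4 = 36 beats, 36/1.5 = 24 chords.
B: 8·6 = 48 beats, 48/1.5 = 32 chords.
C: 12·5 = 60 beats, 60/6 = 10 chords.
D: 15·4 = 60 beats, 60/4 = 15 chords.
E: 12·4 = 48 beats, 48/3 = 16 chords.
Total: 24 + 32 + 10 + 15 + 16 = 97.

97 chords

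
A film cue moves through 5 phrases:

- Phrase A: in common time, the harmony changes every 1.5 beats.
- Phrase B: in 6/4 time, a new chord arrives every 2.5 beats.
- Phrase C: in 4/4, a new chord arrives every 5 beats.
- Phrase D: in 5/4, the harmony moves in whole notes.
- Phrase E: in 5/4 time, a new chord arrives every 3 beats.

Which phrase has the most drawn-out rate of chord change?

Phrase C

A: 4 beats/bar ÷ 1.5 beats/chord = 8/3 chords/bar.
B: 6 beats/bar ÷ 2.5 beats/chord = 2.4 chords/bar.
C: 4 beats/bar ÷ 5 beats/chord = 0.8 chords/bar.
D: 5 beats/bar ÷ 4 beats/chord = 1.25 chords/bar.
E: 5 beats/bar ÷ 3 beats/chord = 5/3 chords/bar.
Slowest is C at 0.8 chords/bar.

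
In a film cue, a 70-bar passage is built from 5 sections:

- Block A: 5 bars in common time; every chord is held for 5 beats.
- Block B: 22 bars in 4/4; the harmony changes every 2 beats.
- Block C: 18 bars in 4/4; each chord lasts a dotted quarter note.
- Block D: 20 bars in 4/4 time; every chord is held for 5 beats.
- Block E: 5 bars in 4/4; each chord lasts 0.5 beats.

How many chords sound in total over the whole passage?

152 chords

A: 5·4 = 20 beats, 20/5 = 4 chords.
B: 22·4 = 88 beats, 88/2 = 44 chords.
C: 18·4 = 72 beats, 72/1.5 = 48 chords.
D: 20·4 = 80 beats, 80/5 = 16 chords.
E: 5·4 = 20 beats, 20/0.5 = 40 chords.
Total: 4 + 44 + 48 + 16 + 40 = 152.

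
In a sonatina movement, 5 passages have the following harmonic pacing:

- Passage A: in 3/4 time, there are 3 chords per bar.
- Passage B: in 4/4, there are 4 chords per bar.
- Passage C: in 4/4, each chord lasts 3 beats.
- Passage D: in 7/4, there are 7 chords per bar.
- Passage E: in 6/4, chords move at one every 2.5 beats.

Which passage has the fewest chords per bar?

Passage C

A: 3 beats/bar ÷ 1 beat/chord = 3 chords/bar.
B: 4 beats/bar ÷ 1 beat/chord = 4 chords/bar.
C: 4 beats/bar ÷ 3 beats/chord = 4/3 chords/bar.
D: 7 beats/bar ÷ 1 beat/chord = 7 chords/bar.
E: 6 beats/bar ÷ 2.5 beats/chord = 2.4 chords/bar.
Slowest is C at 4/3 chords/bar.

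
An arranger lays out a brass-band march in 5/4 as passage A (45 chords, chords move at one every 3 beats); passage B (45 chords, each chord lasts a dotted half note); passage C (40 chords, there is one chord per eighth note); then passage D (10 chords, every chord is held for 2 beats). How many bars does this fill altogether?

A: 45 × 3 = 135 beats = 27 bars.
B: 45 × 3 = 135 beats = 27 bars.
C: 40 × 0.5 = 20 beats = 4 bars.
D: 10 × 2 = 20 beats = 4 bars.
Total: 27 + 27 + 4 + 4 = 62 bars.

62 bars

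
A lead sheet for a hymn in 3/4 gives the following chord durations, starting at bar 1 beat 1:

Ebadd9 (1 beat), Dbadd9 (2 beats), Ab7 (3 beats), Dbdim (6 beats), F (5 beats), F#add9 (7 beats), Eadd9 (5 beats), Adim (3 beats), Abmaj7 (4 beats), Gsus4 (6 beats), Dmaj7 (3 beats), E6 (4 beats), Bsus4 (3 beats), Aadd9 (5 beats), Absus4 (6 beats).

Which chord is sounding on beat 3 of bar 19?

Aadd9

Beat 3 of bar 19 is beat (19−1)×3 + 3 = 57 overall.
Running totals: Ebadd9 ends at 1, Dbadd9 ends at 3, Ab7 ends at 6, Dbdim ends at 12, F ends at 17, F#add9 ends at 24, Eadd9 ends at 29, Adim ends at 32, Abmaj7 ends at 36, Gsus4 ends at 42, Dmaj7 ends at 45, E6 ends at 49, Bsus4 ends at 52, Aadd9 ends at 57.
Beat 57 falls within Aadd9.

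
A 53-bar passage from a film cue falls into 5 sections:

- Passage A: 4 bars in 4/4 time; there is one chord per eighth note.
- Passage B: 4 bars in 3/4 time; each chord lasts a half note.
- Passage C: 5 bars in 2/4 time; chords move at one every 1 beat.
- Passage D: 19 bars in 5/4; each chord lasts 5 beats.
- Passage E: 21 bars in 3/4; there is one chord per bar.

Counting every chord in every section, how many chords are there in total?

A has 16 beats and chords last 0.5 each, so 32 chords.
B has 12 beats and chords last 2 each, so 6 chords.
C has 10 beats and chords last 1 each, so 10 chords.
D has 95 beats and chords last 5 each, so 19 chords.
E has 63 beats and chords last 3 each, so 21 chords.
Total: 32 + 6 + 10 + 19 + 21 = 88.

88 chords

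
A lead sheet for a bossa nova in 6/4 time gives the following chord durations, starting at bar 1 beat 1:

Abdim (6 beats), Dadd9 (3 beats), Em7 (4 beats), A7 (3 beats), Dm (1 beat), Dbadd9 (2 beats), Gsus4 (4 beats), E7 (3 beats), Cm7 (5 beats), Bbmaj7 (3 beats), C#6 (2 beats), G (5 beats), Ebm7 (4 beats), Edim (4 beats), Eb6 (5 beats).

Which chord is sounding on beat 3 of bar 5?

Cm7

Beat 3 of bar 5 is beat (5−1)×6 + 3 = 27 overall.
Running totals: Abdim ends at 6, Dadd9 ends at 9, Em7 ends at 13, A7 ends at 16, Dm ends at 17, Dbadd9 ends at 19, Gsus4 ends at 23, E7 ends at 26, Cm7 ends at 31.
Beat 27 falls within Cm7.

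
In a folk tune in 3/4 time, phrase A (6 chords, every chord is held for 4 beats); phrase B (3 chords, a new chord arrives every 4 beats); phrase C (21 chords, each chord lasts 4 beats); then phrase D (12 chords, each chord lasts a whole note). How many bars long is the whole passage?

A: 6 × 4 = 24 beats = 8 bars.
B: 3 × 4 = 12 beats = 4 bars.
C: 21 × 4 = 84 beats = 28 bars.
D: 12 × 4 = 48 beats = 16 bars.
Total: 8 + 4 + 28 + 16 = 56 bars.

56 bars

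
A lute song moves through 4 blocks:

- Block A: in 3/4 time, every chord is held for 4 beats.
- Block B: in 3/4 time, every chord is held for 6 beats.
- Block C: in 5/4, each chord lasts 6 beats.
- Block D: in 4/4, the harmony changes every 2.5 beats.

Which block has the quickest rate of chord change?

A: 3/4 = 0.75 chords/bar.
B: 3/6 = 0.5 chords/bar.
C: 5/6 = 5/6 chords/bar.
D: 4/2.5 = 1.6 chords/bar.
Fastest is D at 1.6 chords/bar.

Block D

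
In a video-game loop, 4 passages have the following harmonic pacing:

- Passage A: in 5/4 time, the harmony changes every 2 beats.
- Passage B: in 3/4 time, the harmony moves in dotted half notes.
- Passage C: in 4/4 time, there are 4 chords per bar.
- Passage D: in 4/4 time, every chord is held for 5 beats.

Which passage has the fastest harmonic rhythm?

A: 5 beats/bar ÷ 2 beats/chord = 2.5 chords/bar.
B: 3 beats/bar ÷ 3 beats/chord = 1 chord/bar.
C: 4 beats/bar ÷ 1 beat/chord = 4 chords/bar.
D: 4 beats/bar ÷ 5 beats/chord = 0.8 chords/bar.
Fastest is C at 4 chords/bar.

Passage C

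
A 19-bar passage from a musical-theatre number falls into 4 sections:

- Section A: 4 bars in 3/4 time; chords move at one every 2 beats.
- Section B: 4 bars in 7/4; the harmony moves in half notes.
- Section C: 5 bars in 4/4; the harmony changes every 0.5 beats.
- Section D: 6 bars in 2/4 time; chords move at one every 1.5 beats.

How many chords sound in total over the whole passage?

68 chords

A: 4 bars × 3 beats = 12 beats; 2 beats/chord → 6 chords.
B: 4 bars × 7 beats = 28 beats; 2 beats/chord → 14 chords.
C: 5 bars × 4 beats = 20 beats; 0.5 beats/chord → 40 chords.
D: 6 bars × 2 beats = 12 beats; 1.5 beats/chord → 8 chords.
Total: 6 + 14 + 40 + 8 = 68.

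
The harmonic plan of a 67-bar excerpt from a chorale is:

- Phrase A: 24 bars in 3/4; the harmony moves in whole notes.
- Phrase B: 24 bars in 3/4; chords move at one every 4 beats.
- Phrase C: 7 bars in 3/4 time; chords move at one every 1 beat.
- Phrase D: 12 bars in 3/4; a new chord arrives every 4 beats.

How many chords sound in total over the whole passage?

66 chords

A: 24 bars × 3 beats = 72 beats; 4 beats/chord → 18 chords.
B: 24 bars × 3 beats = 72 beats; 4 beats/chord → 18 chords.
C: 7 bars × 3 beats = 21 beats; 1 beat/chord → 21 chords.
D: 12 bars × 3 beats = 36 beats; 4 beats/chord → 9 chords.
Total: 18 + 18 + 21 + 9 = 66.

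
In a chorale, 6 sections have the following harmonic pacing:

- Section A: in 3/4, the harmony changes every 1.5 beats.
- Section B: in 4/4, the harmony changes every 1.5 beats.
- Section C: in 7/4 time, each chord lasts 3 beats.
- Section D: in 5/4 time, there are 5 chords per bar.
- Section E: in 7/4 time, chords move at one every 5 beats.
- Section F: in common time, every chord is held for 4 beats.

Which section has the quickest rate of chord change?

A: 3 beats/bar ÷ 1.5 beats/chord = 2 chords/bar.
B: 4 beats/bar ÷ 1.5 beats/chord = 8/3 chords/bar.
C: 7 beats/bar ÷ 3 beats/chord = 7/3 chords/bar.
D: 5 beats/bar ÷ 1 beat/chord = 5 chords/bar.
E: 7 beats/bar ÷ 5 beats/chord = 1.4 chords/bar.
F: 4 beats/bar ÷ 4 beats/chord = 1 chord/bar.
Fastest is D at 5 chords/bar.

Section D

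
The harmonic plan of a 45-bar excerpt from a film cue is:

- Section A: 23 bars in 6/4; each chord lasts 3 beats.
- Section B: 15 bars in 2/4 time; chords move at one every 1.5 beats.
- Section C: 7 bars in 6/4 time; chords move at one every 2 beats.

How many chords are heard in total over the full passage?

87 chords

A has 138 beats and chords last 3 each, so 46 chords.
B has 30 beats and chords last 1.5 each, so 20 chords.
C has 42 beats and chords last 2 each, so 21 chords.
Total: 46 + 20 + 21 = 87.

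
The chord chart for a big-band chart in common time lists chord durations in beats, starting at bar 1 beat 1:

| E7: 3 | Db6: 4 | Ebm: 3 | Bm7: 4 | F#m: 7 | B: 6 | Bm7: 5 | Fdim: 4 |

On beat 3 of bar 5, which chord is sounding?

Beat 3 of bar 5 is beat (5−1)×4 + 3 = 19 overall.
Running totals: E7 ends at 3, Db6 ends at 7, Ebm ends at 10, Bm7 ends at 14, F#m ends at 21.
Beat 19 falls within F#m.

F#m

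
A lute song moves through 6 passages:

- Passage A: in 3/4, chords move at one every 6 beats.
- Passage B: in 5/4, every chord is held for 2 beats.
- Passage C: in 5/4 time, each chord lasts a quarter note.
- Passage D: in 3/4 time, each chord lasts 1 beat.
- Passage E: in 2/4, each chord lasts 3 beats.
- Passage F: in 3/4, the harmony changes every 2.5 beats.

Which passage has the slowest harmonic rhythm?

Passage A

A: each chord is 6 beats in 3/4, so 0.5 per bar.
B: each chord is 2 beats in 5/4, so 2.5 per bar.
C: each chord is 1 beat in 5/4, so 5 per bar.
D: each chord is 1 beat in 3/4, so 3 per bar.
E: each chord is 3 beats in 2/4, so 2/3 per bar.
F: each chord is 2.5 beats in 3/4, so 1.2 per bar.
Slowest is A at 0.5 chords/bar.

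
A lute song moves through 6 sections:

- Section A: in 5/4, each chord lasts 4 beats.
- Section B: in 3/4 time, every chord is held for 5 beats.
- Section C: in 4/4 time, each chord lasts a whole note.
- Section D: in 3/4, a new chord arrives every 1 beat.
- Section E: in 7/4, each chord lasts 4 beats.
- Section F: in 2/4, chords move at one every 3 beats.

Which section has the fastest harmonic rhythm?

Section D

A: 5 beats/bar ÷ 4 beats/chord = 1.25 chords/bar.
B: 3 beats/bar ÷ 5 beats/chord = 0.6 chords/bar.
C: 4 beats/bar ÷ 4 beats/chord = 1 chord/bar.
D: 3 beats/bar ÷ 1 beat/chord = 3 chords/bar.
E: 7 beats/bar ÷ 4 beats/chord = 1.75 chords/bar.
F: 2 beats/bar ÷ 3 beats/chord = 2/3 chords/bar.
Fastest is D at 3 chords/bar.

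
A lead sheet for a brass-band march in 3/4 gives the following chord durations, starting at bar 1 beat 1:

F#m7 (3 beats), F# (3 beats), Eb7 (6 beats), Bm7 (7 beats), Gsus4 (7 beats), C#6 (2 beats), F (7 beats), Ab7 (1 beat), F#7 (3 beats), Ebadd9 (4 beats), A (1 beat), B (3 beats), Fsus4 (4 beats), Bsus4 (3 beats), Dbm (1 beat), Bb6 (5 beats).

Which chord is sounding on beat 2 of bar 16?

B

Beat 2 of bar 16 is beat (16−1)×3 + 2 = 47 overall.
Running totals: F#m7 ends at 3, F# ends at 6, Eb7 ends at 12, Bm7 ends at 19, Gsus4 ends at 26, C#6 ends at 28, F ends at 35, Ab7 ends at 36, F#7 ends at 39, Ebadd9 ends at 43, A ends at 44, B ends at 47.
Beat 47 falls within B.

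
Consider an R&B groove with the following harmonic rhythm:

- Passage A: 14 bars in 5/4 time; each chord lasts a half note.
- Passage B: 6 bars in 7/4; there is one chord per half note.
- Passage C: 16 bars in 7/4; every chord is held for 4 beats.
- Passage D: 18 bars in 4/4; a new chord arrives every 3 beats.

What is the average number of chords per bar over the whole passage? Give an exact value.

A: 14 × 5 = 70 beats ÷ 2 = 35 chords.
B: 6 × 7 = 42 beats ÷ 2 = 21 chords.
C: 16 × 7 = 112 beats ÷ 4 = 28 chords.
D: 18 × 4 = 72 beats ÷ 3 = 24 chords.
Overall: 108 chords over 54 bars → 108/54 = 2 chords per bar.

2 chords per bar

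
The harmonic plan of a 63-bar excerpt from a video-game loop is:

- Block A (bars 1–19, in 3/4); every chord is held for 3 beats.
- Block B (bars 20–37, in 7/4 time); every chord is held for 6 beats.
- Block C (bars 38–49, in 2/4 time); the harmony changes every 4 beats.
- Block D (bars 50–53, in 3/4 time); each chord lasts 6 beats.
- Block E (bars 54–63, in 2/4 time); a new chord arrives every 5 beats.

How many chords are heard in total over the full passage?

52 chords

A: 19·3 = 57 beats, 57/3 = 19 chords.
B: 18·7 = 126 beats, 126/6 = 21 chords.
C: 12·2 = 24 beats, 24/4 = 6 chords.
D: 4·3 = 12 beats, 12/6 = 2 chords.
E: 10·2 = 20 beats, 20/5 = 4 chords.
Total: 19 + 21 + 6 + 2 + 4 = 52.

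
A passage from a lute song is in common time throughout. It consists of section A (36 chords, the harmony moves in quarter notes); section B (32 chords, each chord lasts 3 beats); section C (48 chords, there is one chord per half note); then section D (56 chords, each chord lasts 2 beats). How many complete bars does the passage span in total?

85 bars

A: 36 × 1 = 36 beats = 9 bars.
B: 32 × 3 = 96 beats = 24 bars.
C: 48 × 2 = 96 beats = 24 bars.
D: 56 × 2 = 112 beats = 28 bars.
Total: 9 + 24 + 24 + 28 = 85 bars.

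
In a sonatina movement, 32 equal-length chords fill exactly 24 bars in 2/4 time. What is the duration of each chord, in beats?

24 bars × 2 beats/bar = 48 beats total.
48 beats ÷ 32 chords = 1.5 beats per chord.
(That is a dotted quarter note.)

1.5 beats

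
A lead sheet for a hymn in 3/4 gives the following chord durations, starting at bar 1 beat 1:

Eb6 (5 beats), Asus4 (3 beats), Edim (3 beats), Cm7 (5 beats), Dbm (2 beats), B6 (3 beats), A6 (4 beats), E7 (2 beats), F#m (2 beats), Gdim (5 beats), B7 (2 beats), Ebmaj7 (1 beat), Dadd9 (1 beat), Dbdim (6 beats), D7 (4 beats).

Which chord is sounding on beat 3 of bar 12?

Beat 3 of bar 12 is beat (12−1)×3 + 3 = 36 overall.
Running totals: Eb6 ends at 5, Asus4 ends at 8, Edim ends at 11, Cm7 ends at 16, Dbm ends at 18, B6 ends at 21, A6 ends at 25, E7 ends at 27, F#m ends at 29, Gdim ends at 34, B7 ends at 36.
Beat 36 falls within B7.

B7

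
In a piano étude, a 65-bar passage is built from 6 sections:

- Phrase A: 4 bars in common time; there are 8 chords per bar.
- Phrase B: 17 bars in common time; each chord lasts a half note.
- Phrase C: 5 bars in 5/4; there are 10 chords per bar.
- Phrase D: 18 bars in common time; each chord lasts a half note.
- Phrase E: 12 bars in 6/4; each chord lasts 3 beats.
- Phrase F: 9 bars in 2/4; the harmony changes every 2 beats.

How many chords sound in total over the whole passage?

A: 4 bars × 4 beats = 16 beats; 0.5 beats/chord → 32 chords.
B: 17 bars × 4 beats = 68 beats; 2 beats/chord → 34 chords.
C: 5 bars × 5 beats = 25 beats; 0.5 beats/chord → 50 chords.
D: 18 bars × 4 beats = 72 beats; 2 beats/chord → 36 chords.
E: 12 bars × 6 beats = 72 beats; 3 beats/chord → 24 chords.
F: 9 bars × 2 beats = 18 beats; 2 beats/chord → 9 chords.
Total: 32 + 34 + 50 + 36 + 24 + 9 = 185.

185 chords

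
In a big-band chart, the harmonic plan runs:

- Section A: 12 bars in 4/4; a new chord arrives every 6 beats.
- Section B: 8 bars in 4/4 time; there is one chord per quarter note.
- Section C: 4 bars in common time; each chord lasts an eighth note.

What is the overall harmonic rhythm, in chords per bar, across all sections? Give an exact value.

A: 12 × 4 = 48 beats ÷ 6 = 8 chords.
B: 8 × 4 = 32 beats ÷ 1 = 32 chords.
C: 4 × 4 = 16 beats ÷ 0.5 = 32 chords.
Overall: 72 chords over 24 bars → 72/24 = 3 chords per bar.

3 chords per bar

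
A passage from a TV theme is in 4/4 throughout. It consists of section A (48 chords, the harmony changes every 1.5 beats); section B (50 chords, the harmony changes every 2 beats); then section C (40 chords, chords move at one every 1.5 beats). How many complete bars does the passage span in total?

58 bars

A: 48 × 1.5 = 72 beats = 18 bars.
B: 50 × 2 = 100 beats = 25 bars.
C: 40 × 1.5 = 60 beats = 15 bars.
Total: 18 + 25 + 15 = 58 bars.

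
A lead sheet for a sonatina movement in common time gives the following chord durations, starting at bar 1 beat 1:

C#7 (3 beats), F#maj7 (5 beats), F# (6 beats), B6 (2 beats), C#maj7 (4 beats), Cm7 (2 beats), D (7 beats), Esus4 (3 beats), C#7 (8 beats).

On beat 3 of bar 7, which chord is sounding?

Beat 3 of bar 7 is beat (7−1)×4 + 3 = 27 overall.
Running totals: C#7 ends at 3, F#maj7 ends at 8, F# ends at 14, B6 ends at 16, C#maj7 ends at 20, Cm7 ends at 22, D ends at 29.
Beat 27 falls within D.

D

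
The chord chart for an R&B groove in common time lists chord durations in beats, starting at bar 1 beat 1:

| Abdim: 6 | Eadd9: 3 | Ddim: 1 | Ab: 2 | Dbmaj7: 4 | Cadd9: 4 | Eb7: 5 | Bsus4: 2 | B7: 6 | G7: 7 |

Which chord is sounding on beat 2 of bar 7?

Beat 2 of bar 7 is beat (7−1)×4 + 2 = 26 overall.
Running totals: Abdim ends at 6, Eadd9 ends at 9, Ddim ends at 10, Ab ends at 12, Dbmaj7 ends at 16, Cadd9 ends at 20, Eb7 ends at 25, Bsus4 ends at 27.
Beat 26 falls within Bsus4.

Bsus4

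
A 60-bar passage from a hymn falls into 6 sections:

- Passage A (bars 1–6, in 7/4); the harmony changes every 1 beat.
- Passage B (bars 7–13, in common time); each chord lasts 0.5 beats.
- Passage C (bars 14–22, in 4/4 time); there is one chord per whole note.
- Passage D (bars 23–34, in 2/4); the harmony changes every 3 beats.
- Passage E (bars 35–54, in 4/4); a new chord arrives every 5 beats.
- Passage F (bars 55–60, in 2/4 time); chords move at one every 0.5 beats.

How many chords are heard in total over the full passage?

A: 6 bars × 7 beats = 42 beats; 1 beat/chord → 42 chords.
B: 7 bars × 4 beats = 28 beats; 0.5 beats/chord → 56 chords.
C: 9 bars × 4 beats = 36 beats; 4 beats/chord → 9 chords.
D: 12 bars × 2 beats = 24 beats; 3 beats/chord → 8 chords.
E: 20 bars × 4 beats = 80 beats; 5 beats/chord → 16 chords.
F: 6 bars × 2 beats = 12 beats; 0.5 beats/chord → 24 chords.
Total: 42 + 56 + 9 + 8 + 16 + 24 = 155.

155 chords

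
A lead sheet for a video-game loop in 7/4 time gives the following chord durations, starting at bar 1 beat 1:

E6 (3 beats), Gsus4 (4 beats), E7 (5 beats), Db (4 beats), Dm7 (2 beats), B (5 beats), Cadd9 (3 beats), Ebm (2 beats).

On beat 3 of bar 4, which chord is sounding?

Beat 3 of bar 4 is beat (4−1)×7 + 3 = 24 overall.
Running totals: E6 ends at 3, Gsus4 ends at 7, E7 ends at 12, Db ends at 16, Dm7 ends at 18, B ends at 23, Cadd9 ends at 26.
Beat 24 falls within Cadd9.

Cadd9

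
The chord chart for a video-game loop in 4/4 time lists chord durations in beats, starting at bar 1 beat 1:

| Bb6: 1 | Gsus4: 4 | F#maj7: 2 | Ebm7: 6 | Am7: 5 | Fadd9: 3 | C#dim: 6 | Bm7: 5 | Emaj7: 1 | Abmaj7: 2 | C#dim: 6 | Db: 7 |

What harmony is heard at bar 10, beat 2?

Beat 2 of bar 10 is beat (10−1)×4 + 2 = 38 overall.
Running totals: Bb6 ends at 1, Gsus4 ends at 5, F#maj7 ends at 7, Ebm7 ends at 13, Am7 ends at 18, Fadd9 ends at 21, C#dim ends at 27, Bm7 ends at 32, Emaj7 ends at 33, Abmaj7 ends at 35, C#dim ends at 41.
Beat 38 falls within C#dim.

C#dim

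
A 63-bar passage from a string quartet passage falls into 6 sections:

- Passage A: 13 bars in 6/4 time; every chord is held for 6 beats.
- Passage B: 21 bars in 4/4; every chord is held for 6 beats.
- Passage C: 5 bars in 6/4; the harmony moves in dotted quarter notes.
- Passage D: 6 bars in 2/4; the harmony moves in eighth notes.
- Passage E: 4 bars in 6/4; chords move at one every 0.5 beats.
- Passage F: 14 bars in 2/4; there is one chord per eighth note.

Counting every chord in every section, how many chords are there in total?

A: 13 bars × 6 beats = 78 beats; 6 beats/chord → 13 chords.
B: 21 bars × 4 beats = 84 beats; 6 beats/chord → 14 chords.
C: 5 bars × 6 beats = 30 beats; 1.5 beats/chord → 20 chords.
D: 6 bars × 2 beats = 12 beats; 0.5 beats/chord → 24 chords.
E: 4 bars × 6 beats = 24 beats; 0.5 beats/chord → 48 chords.
F: 14 bars × 2 beats = 28 beats; 0.5 beats/chord → 56 chords.
Total: 13 + 14 + 20 + 24 + 48 + 56 = 175.

175 chords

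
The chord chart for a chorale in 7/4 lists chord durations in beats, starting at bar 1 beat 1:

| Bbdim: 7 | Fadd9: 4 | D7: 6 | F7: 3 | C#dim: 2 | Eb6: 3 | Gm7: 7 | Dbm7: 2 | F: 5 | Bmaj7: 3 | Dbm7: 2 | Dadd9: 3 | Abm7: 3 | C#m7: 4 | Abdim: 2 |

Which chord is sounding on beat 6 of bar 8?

Beat 6 of bar 8 is beat (8−1)×7 + 6 = 55 overall.
Running totals: Bbdim ends at 7, Fadd9 ends at 11, D7 ends at 17, F7 ends at 20, C#dim ends at 22, Eb6 ends at 25, Gm7 ends at 32, Dbm7 ends at 34, F ends at 39, Bmaj7 ends at 42, Dbm7 ends at 44, Dadd9 ends at 47, Abm7 ends at 50, C#m7 ends at 54, Abdim ends at 56.
Beat 55 falls within Abdim.

Abdim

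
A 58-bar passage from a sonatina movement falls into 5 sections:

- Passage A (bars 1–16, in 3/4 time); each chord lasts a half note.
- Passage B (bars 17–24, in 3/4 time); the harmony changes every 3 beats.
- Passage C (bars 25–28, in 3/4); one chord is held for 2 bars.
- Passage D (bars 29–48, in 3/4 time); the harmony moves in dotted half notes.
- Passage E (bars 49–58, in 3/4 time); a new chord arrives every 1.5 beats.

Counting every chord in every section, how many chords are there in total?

A: 16·3 = 48 beats, 48/2 = 24 chords.
B: 8·3 = 24 beats, 24/3 = 8 chords.
C: 4·3 = 12 beats, 12/6 = 2 chords.
D: 20·3 = 60 beats, 60/3 = 20 chords.
E: 10·3 = 30 beats, 30/1.5 = 20 chords.
Total: 24 + 8 + 2 + 20 + 20 = 74.

74 chords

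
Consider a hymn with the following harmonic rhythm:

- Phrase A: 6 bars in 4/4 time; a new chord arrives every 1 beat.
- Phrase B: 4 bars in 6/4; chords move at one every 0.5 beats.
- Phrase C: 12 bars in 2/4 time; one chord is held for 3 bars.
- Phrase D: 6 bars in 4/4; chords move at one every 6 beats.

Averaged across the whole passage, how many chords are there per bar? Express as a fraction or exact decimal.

20/7 chords per bar

A: 6 × 4 = 24 beats ÷ 1 = 24 chords.
B: 4 × 6 = 24 beats ÷ 0.5 = 48 chords.
C: 12 × 2 = 24 beats ÷ 6 = 4 chords.
D: 6 × 4 = 24 beats ÷ 6 = 4 chords.
Overall: 80 chords over 28 bars → 80/28 = 20/7 chords per bar.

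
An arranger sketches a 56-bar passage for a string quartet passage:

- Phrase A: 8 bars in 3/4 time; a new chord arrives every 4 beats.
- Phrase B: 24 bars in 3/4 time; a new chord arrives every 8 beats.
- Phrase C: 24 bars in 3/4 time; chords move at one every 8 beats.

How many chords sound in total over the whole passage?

24 chords

A: 8·3 = 24 beats, 24/4 = 6 chords.
B: 24·3 = 72 beats, 72/8 = 9 chords.
C: 24·3 = 72 beats, 72/8 = 9 chords.
Total: 6 + 9 + 9 = 24.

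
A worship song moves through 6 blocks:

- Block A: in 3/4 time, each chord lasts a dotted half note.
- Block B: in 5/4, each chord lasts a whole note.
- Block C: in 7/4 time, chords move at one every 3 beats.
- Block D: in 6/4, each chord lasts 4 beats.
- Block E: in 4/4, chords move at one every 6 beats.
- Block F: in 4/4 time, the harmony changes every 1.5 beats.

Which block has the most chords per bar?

A: 3/3 = 1 chord/bar.
B: 5/4 = 1.25 chords/bar.
C: 7/3 = 7/3 chords/bar.
D: 6/4 = 1.5 chords/bar.
E: 4/6 = 2/3 chords/bar.
F: 4/1.5 = 8/3 chords/bar.
Fastest is F at 8/3 chords/bar.

Block F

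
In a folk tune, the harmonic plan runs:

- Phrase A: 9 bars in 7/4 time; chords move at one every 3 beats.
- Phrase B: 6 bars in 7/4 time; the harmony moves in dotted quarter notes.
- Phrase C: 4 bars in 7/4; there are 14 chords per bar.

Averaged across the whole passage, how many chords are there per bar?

105/19 chords per bar

A: 9 × 7 = 63 beats ÷ 3 = 21 chords.
B: 6 × 7 = 42 beats ÷ 1.5 = 28 chords.
C: 4 × 7 = 28 beats ÷ 0.5 = 56 chords.
Overall: 105 chords over 19 bars → 105/19 = 105/19 chords per bar.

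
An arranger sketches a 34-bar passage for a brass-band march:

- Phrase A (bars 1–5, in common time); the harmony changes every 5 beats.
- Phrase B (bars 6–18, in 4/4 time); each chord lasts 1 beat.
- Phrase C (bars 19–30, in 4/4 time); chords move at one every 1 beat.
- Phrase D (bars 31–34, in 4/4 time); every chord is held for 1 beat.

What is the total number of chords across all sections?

120 chords

A: 5 bars × 4 beats = 20 beats; 5 beats/chord → 4 chords.
B: 13 bars × 4 beats = 52 beats; 1 beat/chord → 52 chords.
C: 12 bars × 4 beats = 48 beats; 1 beat/chord → 48 chords.
D: 4 bars × 4 beats = 16 beats; 1 beat/chord → 16 chords.
Total: 4 + 52 + 48 + 16 = 120.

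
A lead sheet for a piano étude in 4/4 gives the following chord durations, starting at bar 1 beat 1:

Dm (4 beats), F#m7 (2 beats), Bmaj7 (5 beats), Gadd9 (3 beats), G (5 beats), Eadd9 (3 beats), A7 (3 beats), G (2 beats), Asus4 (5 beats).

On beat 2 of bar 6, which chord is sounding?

Beat 2 of bar 6 is beat (6−1)×4 + 2 = 22 overall.
Running totals: Dm ends at 4, F#m7 ends at 6, Bmaj7 ends at 11, Gadd9 ends at 14, G ends at 19, Eadd9 ends at 22.
Beat 22 falls within Eadd9.

Eadd9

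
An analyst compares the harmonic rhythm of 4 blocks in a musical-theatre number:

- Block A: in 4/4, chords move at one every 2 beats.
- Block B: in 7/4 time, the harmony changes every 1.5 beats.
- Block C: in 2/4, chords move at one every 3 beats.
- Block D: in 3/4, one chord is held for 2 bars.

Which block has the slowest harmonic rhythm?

Block D

A: each chord is 2 beats in 4/4, so 2 per bar.
B: each chord is 1.5 beats in 7/4, so 14/3 per bar.
C: each chord is 3 beats in 2/4, so 2/3 per bar.
D: each chord is 6 beats in 3/4, so 0.5 per bar.
Slowest is D at 0.5 chords/bar.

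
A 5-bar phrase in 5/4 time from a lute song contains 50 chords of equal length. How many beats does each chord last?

0.5 beats

5 bars × 5 beats/bar = 25 beats total.
25 beats ÷ 50 chords = 0.5 beats per chord.
(That is an eighth note.)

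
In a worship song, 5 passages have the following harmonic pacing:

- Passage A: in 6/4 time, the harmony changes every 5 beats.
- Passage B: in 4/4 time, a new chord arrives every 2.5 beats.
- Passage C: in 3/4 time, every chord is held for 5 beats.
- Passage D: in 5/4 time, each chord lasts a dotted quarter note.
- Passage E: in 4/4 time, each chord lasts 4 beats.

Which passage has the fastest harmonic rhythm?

Passage D

A: each chord is 5 beats in 6/4, so 1.2 per bar.
B: each chord is 2.5 beats in 4/4, so 1.6 per bar.
C: each chord is 5 beats in 3/4, so 0.6 per bar.
D: each chord is 1.5 beats in 5/4, so 10/3 per bar.
E: each chord is 4 beats in 4/4, so 1 per bar.
Fastest is D at 10/3 chords/bar.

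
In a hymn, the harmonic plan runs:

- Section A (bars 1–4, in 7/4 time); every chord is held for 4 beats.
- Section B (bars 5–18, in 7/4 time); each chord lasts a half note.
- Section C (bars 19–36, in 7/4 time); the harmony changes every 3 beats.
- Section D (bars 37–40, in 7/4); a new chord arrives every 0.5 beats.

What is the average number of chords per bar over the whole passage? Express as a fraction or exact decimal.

3.85 chords per bar

A: 4 bars of 7 beats is 28 beats; at 4 beats each that's 7 chords.
B: 14 bars of 7 beats is 98 beats; at 2 beats each that's 49 chords.
C: 18 bars of 7 beats is 126 beats; at 3 beats each that's 42 chords.
D: 4 bars of 7 beats is 28 beats; at 0.5 beats each that's 56 chords.
Overall: 154 chords over 40 bars → 154/40 = 3.85 chords per bar.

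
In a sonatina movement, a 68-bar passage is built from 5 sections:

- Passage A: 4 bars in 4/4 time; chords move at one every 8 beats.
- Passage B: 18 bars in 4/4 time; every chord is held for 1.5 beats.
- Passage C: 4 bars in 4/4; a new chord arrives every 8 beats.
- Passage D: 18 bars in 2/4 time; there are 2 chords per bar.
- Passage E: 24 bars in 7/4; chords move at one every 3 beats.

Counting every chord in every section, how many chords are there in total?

A has 16 beats and chords last 8 each, so 2 chords.
B has 72 beats and chords last 1.5 each, so 48 chords.
C has 16 beats and chords last 8 each, so 2 chords.
D has 36 beats and chords last 1 each, so 36 chords.
E has 168 beats and chords last 3 each, so 56 chords.
Total: 2 + 48 + 2 + 36 + 56 = 144.

144 chords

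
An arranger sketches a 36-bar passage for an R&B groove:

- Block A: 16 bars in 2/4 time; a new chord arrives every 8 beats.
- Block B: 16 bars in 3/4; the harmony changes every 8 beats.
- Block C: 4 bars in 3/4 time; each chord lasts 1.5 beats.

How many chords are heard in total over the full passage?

A: 16 bars × 2 beats = 32 beats; 8 beats/chord → 4 chords.
B: 16 bars × 3 beats = 48 beats; 8 beats/chord → 6 chords.
C: 4 bars × 3 beats = 12 beats; 1.5 beats/chord → 8 chords.
Total: 4 + 6 + 8 = 18.

18 chords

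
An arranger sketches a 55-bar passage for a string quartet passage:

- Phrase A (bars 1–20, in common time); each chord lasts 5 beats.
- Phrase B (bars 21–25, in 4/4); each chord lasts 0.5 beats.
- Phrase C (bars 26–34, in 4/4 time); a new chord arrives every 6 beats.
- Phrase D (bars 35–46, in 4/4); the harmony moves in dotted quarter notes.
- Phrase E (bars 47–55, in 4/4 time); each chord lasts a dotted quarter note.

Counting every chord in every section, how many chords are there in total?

118 chords

A has 80 beats and chords last 5 each, so 16 chords.
B has 20 beats and chords last 0.5 each, so 40 chords.
C has 36 beats and chords last 6 each, so 6 chords.
D has 48 beats and chords last 1.5 each, so 32 chords.
E has 36 beats and chords last 1.5 each, so 24 chords.
Total: 16 + 40 + 6 + 32 + 24 = 118.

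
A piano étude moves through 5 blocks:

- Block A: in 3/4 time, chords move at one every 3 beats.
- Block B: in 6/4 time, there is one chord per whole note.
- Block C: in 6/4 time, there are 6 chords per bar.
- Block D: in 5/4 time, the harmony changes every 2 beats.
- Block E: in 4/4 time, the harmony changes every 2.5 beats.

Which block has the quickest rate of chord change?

A: 3 beats/bar ÷ 3 beats/chord = 1 chord/bar.
B: 6 beats/bar ÷ 4 beats/chord = 1.5 chords/bar.
C: 6 beats/bar ÷ 1 beat/chord = 6 chords/bar.
D: 5 beats/bar ÷ 2 beats/chord = 2.5 chords/bar.
E: 4 beats/bar ÷ 2.5 beats/chord = 1.6 chords/bar.
Fastest is C at 6 chords/bar.

Block C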